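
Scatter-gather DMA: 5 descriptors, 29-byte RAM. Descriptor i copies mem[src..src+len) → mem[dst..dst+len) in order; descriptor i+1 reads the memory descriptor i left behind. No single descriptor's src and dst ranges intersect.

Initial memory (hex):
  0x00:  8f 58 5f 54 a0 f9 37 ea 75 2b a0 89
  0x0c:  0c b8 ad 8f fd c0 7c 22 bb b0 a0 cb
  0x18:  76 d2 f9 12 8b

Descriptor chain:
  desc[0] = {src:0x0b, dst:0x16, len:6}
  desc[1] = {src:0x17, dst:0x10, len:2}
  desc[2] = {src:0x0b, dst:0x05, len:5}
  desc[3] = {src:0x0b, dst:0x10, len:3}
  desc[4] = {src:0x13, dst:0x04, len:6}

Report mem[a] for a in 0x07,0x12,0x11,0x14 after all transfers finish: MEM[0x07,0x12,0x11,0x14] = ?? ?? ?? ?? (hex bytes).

MEM[0x07,0x12,0x11,0x14] = 89 b8 0c bb

  after D0: wrote 6B at 0x16 = 890cb8ad8ffd
  after D1: wrote 2B at 0x10 = 0cb8
  after D2: wrote 5B at 0x05 = 890cb8ad8f
  after D3: wrote 3B at 0x10 = 890cb8
  after D4: wrote 6B at 0x04 = 22bbb0890cb8
query mem[0x07]=0x89, mem[0x12]=0xb8, mem[0x11]=0x0c, mem[0x14]=0xbb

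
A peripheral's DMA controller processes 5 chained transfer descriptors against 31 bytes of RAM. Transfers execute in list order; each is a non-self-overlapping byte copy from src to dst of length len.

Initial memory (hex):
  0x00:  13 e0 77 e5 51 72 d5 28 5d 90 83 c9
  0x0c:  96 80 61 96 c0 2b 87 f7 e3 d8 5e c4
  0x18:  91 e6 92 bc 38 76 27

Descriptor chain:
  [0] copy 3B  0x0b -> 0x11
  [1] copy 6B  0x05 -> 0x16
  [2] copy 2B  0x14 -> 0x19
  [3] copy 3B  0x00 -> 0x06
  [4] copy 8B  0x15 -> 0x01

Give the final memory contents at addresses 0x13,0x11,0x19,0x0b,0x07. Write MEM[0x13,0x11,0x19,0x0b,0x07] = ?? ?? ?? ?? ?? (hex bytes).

#0 dst[0x11+3] := {0xc9,0x96,0x80}
#1 dst[0x16+6] := {0x72,0xd5,0x28,0x5d,0x90,0x83}
#2 dst[0x19+2] := {0xe3,0xd8}
#3 dst[0x06+3] := {0x13,0xe0,0x77}
#4 dst[0x01+8] := {0xd8,0x72,0xd5,0x28,0xe3,0xd8,0x83,0x38}
query mem[0x13]=0x80, mem[0x11]=0xc9, mem[0x19]=0xe3, mem[0x0b]=0xc9, mem[0x07]=0x83

MEM[0x13,0x11,0x19,0x0b,0x07] = 80 c9 e3 c9 83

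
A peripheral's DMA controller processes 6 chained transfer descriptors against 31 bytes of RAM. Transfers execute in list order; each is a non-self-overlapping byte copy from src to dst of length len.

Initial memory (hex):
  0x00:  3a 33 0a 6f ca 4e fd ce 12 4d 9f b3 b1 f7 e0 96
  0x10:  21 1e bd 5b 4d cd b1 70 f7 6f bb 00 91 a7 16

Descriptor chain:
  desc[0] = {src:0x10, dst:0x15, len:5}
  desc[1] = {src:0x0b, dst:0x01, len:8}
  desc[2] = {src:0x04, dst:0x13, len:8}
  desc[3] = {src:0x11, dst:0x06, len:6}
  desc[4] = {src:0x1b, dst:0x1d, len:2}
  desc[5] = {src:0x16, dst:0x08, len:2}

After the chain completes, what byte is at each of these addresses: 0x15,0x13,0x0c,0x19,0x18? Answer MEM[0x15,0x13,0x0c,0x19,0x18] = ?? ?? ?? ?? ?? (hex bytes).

D0: mem[0x15..0x19] <- [21 1e bd 5b 4d]
D1: mem[0x01..0x08] <- [b3 b1 f7 e0 96 21 1e bd]
D2: mem[0x13..0x1a] <- [e0 96 21 1e bd 4d 9f b3]
D3: mem[0x06..0x0b] <- [1e bd e0 96 21 1e]
D4: mem[0x1d..0x1e] <- [00 91]
D5: mem[0x08..0x09] <- [1e bd]
query mem[0x15]=0x21, mem[0x13]=0xe0, mem[0x0c]=0xb1, mem[0x19]=0x9f, mem[0x18]=0x4d

MEM[0x15,0x13,0x0c,0x19,0x18] = 21 e0 b1 9f 4d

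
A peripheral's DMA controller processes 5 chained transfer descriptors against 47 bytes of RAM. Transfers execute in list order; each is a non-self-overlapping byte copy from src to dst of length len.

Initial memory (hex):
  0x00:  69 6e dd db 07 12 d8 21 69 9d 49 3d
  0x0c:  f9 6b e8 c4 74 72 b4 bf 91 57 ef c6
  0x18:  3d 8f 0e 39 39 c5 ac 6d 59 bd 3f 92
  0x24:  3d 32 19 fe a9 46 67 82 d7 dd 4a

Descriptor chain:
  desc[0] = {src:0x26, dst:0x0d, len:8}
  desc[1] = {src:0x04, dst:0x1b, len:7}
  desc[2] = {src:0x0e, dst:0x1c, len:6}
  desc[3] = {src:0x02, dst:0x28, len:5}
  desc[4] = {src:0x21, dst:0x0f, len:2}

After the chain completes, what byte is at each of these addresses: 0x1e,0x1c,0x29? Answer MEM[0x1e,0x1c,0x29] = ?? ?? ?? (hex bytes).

MEM[0x1e,0x1c,0x29] = 46 fe db

  after D0: wrote 8B at 0x0d = 19fea9466782d7dd
  after D1: wrote 7B at 0x1b = 0712d821699d49
  after D2: wrote 6B at 0x1c = fea9466782d7
  after D3: wrote 5B at 0x28 = dddb0712d8
  after D4: wrote 2B at 0x0f = d73f
query mem[0x1e]=0x46, mem[0x1c]=0xfe, mem[0x29]=0xdb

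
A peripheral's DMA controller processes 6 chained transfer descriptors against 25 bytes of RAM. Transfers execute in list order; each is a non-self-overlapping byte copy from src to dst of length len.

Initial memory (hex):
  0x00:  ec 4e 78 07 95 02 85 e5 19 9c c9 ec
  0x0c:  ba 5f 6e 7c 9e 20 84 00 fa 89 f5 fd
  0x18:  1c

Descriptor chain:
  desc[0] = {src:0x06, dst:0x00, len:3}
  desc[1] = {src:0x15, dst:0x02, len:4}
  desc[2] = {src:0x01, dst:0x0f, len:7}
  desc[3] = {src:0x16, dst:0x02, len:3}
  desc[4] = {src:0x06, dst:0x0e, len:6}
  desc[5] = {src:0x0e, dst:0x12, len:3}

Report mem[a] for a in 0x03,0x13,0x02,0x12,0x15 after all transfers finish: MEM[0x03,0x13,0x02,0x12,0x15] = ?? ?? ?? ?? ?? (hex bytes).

MEM[0x03,0x13,0x02,0x12,0x15] = fd e5 f5 85 e5

#0 dst[0x00+3] := {0x85,0xe5,0x19}
#1 dst[0x02+4] := {0x89,0xf5,0xfd,0x1c}
#2 dst[0x0f+7] := {0xe5,0x89,0xf5,0xfd,0x1c,0x85,0xe5}
#3 dst[0x02+3] := {0xf5,0xfd,0x1c}
#4 dst[0x0e+6] := {0x85,0xe5,0x19,0x9c,0xc9,0xec}
#5 dst[0x12+3] := {0x85,0xe5,0x19}
query mem[0x03]=0xfd, mem[0x13]=0xe5, mem[0x02]=0xf5, mem[0x12]=0x85, mem[0x15]=0xe5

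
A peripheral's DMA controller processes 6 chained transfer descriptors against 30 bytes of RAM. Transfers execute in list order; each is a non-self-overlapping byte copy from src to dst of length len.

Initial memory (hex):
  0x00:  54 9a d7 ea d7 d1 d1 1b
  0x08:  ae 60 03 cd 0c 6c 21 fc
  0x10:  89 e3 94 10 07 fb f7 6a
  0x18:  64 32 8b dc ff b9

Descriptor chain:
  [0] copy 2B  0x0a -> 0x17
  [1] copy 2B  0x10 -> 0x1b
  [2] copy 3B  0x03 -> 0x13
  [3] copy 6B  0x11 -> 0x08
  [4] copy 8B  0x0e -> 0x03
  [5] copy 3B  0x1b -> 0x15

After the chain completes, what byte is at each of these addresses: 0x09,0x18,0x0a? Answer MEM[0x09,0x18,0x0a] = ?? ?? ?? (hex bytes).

  after D0: wrote 2B at 0x17 = 03cd
  after D1: wrote 2B at 0x1b = 89e3
  after D2: wrote 3B at 0x13 = ead7d1
  after D3: wrote 6B at 0x08 = e394ead7d1f7
  after D4: wrote 8B at 0x03 = 21fc89e394ead7d1
  after D5: wrote 3B at 0x15 = 89e3b9
query mem[0x09]=0xd7, mem[0x18]=0xcd, mem[0x0a]=0xd1

MEM[0x09,0x18,0x0a] = d7 cd d1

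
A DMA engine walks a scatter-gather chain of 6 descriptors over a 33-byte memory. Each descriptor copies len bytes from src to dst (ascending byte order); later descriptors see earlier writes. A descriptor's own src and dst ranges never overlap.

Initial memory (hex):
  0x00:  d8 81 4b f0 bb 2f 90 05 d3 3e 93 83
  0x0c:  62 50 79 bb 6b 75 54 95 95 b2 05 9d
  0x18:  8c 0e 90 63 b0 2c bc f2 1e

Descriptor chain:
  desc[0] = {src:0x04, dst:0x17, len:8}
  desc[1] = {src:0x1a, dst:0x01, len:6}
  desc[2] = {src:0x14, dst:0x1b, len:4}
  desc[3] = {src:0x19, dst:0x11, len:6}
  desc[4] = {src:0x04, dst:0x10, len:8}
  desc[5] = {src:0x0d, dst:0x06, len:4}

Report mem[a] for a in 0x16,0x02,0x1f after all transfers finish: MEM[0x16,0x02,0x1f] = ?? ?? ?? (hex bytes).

MEM[0x16,0x02,0x1f] = 93 d3 f2

D0: mem[0x17..0x1e] <- [bb 2f 90 05 d3 3e 93 83]
D1: mem[0x01..0x06] <- [05 d3 3e 93 83 f2]
D2: mem[0x1b..0x1e] <- [95 b2 05 bb]
D3: mem[0x11..0x16] <- [90 05 95 b2 05 bb]
D4: mem[0x10..0x17] <- [93 83 f2 05 d3 3e 93 83]
D5: mem[0x06..0x09] <- [50 79 bb 93]
query mem[0x16]=0x93, mem[0x02]=0xd3, mem[0x1f]=0xf2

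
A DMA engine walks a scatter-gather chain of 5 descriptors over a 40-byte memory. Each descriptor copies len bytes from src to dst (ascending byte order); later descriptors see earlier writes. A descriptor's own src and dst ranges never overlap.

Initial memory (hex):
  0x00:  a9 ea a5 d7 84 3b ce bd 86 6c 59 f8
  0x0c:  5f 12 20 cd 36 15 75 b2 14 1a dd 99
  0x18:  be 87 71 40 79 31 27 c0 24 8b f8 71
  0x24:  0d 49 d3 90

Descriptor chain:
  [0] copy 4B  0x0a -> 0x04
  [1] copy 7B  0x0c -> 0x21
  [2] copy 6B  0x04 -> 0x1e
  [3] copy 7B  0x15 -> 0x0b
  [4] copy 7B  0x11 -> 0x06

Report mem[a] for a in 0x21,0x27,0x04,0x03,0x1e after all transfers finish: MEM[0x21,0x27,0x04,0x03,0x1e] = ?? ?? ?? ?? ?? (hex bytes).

D0: mem[0x04..0x07] <- [59 f8 5f 12]
D1: mem[0x21..0x27] <- [5f 12 20 cd 36 15 75]
D2: mem[0x1e..0x23] <- [59 f8 5f 12 86 6c]
D3: mem[0x0b..0x11] <- [1a dd 99 be 87 71 40]
D4: mem[0x06..0x0c] <- [40 75 b2 14 1a dd 99]
query mem[0x21]=0x12, mem[0x27]=0x75, mem[0x04]=0x59, mem[0x03]=0xd7, mem[0x1e]=0x59

MEM[0x21,0x27,0x04,0x03,0x1e] = 12 75 59 d7 59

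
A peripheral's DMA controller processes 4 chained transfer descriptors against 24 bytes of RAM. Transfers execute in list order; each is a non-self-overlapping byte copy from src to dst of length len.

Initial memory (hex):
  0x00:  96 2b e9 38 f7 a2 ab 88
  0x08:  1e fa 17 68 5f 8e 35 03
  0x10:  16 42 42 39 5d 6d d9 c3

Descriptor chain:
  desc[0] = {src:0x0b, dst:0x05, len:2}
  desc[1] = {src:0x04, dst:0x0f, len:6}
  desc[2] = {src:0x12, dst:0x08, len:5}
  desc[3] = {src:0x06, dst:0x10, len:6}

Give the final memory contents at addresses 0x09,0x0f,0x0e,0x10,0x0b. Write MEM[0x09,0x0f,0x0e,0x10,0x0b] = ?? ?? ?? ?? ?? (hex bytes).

MEM[0x09,0x0f,0x0e,0x10,0x0b] = 1e f7 35 5f 6d

[0] 0x0b->0x05 len=2 : 68 5f
[1] 0x04->0x0f len=6 : f7 68 5f 88 1e fa
[2] 0x12->0x08 len=5 : 88 1e fa 6d d9
[3] 0x06->0x10 len=6 : 5f 88 88 1e fa 6d
query mem[0x09]=0x1e, mem[0x0f]=0xf7, mem[0x0e]=0x35, mem[0x10]=0x5f, mem[0x0b]=0x6d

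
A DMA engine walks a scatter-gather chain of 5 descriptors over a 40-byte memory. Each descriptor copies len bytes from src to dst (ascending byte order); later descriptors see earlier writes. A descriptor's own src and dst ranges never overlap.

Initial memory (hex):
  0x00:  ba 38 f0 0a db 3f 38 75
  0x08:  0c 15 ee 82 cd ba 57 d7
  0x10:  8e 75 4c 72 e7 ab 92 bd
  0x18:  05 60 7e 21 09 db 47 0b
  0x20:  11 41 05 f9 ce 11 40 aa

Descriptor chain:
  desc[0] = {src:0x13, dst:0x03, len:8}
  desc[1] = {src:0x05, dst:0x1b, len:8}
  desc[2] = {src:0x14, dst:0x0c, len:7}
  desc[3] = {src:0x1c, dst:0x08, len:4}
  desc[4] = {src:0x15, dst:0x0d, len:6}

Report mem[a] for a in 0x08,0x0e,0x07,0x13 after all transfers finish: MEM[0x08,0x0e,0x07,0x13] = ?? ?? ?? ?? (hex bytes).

D0: mem[0x03..0x0a] <- [72 e7 ab 92 bd 05 60 7e]
D1: mem[0x1b..0x22] <- [ab 92 bd 05 60 7e 82 cd]
D2: mem[0x0c..0x12] <- [e7 ab 92 bd 05 60 7e]
D3: mem[0x08..0x0b] <- [92 bd 05 60]
D4: mem[0x0d..0x12] <- [ab 92 bd 05 60 7e]
query mem[0x08]=0x92, mem[0x0e]=0x92, mem[0x07]=0xbd, mem[0x13]=0x72

MEM[0x08,0x0e,0x07,0x13] = 92 92 bd 72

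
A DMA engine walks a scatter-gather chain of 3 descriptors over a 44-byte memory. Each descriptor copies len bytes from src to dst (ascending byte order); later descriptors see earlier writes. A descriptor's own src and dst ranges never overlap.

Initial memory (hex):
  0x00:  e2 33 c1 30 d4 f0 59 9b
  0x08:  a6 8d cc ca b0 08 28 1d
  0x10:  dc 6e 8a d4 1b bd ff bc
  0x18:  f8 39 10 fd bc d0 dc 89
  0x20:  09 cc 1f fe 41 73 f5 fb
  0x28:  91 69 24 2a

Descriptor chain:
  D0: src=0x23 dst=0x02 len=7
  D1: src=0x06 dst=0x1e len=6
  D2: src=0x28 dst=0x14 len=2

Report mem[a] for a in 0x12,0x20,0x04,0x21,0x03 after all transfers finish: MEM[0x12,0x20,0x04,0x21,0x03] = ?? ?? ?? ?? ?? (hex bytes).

MEM[0x12,0x20,0x04,0x21,0x03] = 8a 69 73 8d 41

[0] 0x23->0x02 len=7 : fe 41 73 f5 fb 91 69
[1] 0x06->0x1e len=6 : fb 91 69 8d cc ca
[2] 0x28->0x14 len=2 : 91 69
query mem[0x12]=0x8a, mem[0x20]=0x69, mem[0x04]=0x73, mem[0x21]=0x8d, mem[0x03]=0x41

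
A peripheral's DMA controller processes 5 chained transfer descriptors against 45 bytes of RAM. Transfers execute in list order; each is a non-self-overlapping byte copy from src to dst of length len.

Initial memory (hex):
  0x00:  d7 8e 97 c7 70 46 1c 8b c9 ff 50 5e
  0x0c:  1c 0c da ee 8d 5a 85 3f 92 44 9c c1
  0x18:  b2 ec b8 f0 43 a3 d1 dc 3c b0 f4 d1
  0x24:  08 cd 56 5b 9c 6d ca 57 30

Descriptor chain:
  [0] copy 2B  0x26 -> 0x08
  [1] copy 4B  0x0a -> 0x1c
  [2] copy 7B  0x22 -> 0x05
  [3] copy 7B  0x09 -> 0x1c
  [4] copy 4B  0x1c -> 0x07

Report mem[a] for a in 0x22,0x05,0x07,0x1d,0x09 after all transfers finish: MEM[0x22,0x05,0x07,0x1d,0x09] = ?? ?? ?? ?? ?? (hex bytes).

MEM[0x22,0x05,0x07,0x1d,0x09] = ee f4 56 5b 9c

  after D0: wrote 2B at 0x08 = 565b
  after D1: wrote 4B at 0x1c = 505e1c0c
  after D2: wrote 7B at 0x05 = f4d108cd565b9c
  after D3: wrote 7B at 0x1c = 565b9c1c0cdaee
  after D4: wrote 4B at 0x07 = 565b9c1c
query mem[0x22]=0xee, mem[0x05]=0xf4, mem[0x07]=0x56, mem[0x1d]=0x5b, mem[0x09]=0x9c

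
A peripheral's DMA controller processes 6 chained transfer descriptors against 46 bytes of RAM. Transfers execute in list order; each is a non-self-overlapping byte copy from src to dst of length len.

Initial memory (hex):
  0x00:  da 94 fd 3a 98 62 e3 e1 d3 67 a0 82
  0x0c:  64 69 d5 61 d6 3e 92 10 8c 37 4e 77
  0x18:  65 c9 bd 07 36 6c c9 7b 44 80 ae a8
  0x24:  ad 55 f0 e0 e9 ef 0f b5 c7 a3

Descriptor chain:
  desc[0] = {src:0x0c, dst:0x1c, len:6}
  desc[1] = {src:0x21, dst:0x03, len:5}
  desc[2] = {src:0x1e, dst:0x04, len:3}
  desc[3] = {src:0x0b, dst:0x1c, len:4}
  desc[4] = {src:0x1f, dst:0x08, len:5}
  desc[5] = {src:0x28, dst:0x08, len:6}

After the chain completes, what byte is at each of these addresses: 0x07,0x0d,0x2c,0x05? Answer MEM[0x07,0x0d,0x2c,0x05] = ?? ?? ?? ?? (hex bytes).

#0 dst[0x1c+6] := {0x64,0x69,0xd5,0x61,0xd6,0x3e}
#1 dst[0x03+5] := {0x3e,0xae,0xa8,0xad,0x55}
#2 dst[0x04+3] := {0xd5,0x61,0xd6}
#3 dst[0x1c+4] := {0x82,0x64,0x69,0xd5}
#4 dst[0x08+5] := {0xd5,0xd6,0x3e,0xae,0xa8}
#5 dst[0x08+6] := {0xe9,0xef,0x0f,0xb5,0xc7,0xa3}
query mem[0x07]=0x55, mem[0x0d]=0xa3, mem[0x2c]=0xc7, mem[0x05]=0x61

MEM[0x07,0x0d,0x2c,0x05] = 55 a3 c7 61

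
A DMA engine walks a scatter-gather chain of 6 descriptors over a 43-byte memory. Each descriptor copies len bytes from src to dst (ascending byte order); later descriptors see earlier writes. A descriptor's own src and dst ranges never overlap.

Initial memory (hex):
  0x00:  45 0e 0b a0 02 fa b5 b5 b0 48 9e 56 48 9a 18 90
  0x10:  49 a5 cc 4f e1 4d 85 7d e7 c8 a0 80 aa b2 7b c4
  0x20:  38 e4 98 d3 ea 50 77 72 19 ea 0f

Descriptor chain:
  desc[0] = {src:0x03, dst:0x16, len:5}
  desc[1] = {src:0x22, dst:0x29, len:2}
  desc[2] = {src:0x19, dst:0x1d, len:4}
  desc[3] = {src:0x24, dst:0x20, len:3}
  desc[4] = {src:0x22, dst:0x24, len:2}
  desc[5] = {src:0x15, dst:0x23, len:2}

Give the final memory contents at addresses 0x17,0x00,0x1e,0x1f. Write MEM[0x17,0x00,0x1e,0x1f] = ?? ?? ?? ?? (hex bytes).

  after D0: wrote 5B at 0x16 = a002fab5b5
  after D1: wrote 2B at 0x29 = 98d3
  after D2: wrote 4B at 0x1d = b5b580aa
  after D3: wrote 3B at 0x20 = ea5077
  after D4: wrote 2B at 0x24 = 77d3
  after D5: wrote 2B at 0x23 = 4da0
query mem[0x17]=0x02, mem[0x00]=0x45, mem[0x1e]=0xb5, mem[0x1f]=0x80

MEM[0x17,0x00,0x1e,0x1f] = 02 45 b5 80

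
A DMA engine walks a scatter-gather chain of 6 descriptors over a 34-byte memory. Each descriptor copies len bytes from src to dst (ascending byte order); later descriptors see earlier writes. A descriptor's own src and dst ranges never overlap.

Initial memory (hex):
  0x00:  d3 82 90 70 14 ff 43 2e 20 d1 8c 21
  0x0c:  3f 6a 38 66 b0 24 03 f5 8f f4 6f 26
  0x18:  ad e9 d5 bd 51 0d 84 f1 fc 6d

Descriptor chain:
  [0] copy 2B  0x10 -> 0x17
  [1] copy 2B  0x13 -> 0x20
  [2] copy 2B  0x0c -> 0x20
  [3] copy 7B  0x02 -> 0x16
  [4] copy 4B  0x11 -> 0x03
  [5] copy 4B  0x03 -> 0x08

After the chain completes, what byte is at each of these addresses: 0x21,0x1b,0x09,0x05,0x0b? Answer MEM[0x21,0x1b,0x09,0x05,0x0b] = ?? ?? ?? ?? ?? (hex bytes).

#0 dst[0x17+2] := {0xb0,0x24}
#1 dst[0x20+2] := {0xf5,0x8f}
#2 dst[0x20+2] := {0x3f,0x6a}
#3 dst[0x16+7] := {0x90,0x70,0x14,0xff,0x43,0x2e,0x20}
#4 dst[0x03+4] := {0x24,0x03,0xf5,0x8f}
#5 dst[0x08+4] := {0x24,0x03,0xf5,0x8f}
query mem[0x21]=0x6a, mem[0x1b]=0x2e, mem[0x09]=0x03, mem[0x05]=0xf5, mem[0x0b]=0x8f

MEM[0x21,0x1b,0x09,0x05,0x0b] = 6a 2e 03 f5 8f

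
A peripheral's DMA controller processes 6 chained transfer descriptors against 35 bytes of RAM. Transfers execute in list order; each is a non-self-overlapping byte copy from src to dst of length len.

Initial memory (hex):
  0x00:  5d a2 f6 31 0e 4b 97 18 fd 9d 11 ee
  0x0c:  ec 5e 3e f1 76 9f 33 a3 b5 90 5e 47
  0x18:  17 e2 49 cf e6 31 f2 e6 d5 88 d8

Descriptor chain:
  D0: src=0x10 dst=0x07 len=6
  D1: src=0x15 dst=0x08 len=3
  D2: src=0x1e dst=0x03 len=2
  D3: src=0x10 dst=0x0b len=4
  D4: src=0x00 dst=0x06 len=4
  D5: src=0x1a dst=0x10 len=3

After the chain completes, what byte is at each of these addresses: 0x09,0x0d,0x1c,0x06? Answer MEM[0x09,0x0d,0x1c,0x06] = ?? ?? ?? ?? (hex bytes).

MEM[0x09,0x0d,0x1c,0x06] = f2 33 e6 5d

D0: mem[0x07..0x0c] <- [76 9f 33 a3 b5 90]
D1: mem[0x08..0x0a] <- [90 5e 47]
D2: mem[0x03..0x04] <- [f2 e6]
D3: mem[0x0b..0x0e] <- [76 9f 33 a3]
D4: mem[0x06..0x09] <- [5d a2 f6 f2]
D5: mem[0x10..0x12] <- [49 cf e6]
query mem[0x09]=0xf2, mem[0x0d]=0x33, mem[0x1c]=0xe6, mem[0x06]=0x5d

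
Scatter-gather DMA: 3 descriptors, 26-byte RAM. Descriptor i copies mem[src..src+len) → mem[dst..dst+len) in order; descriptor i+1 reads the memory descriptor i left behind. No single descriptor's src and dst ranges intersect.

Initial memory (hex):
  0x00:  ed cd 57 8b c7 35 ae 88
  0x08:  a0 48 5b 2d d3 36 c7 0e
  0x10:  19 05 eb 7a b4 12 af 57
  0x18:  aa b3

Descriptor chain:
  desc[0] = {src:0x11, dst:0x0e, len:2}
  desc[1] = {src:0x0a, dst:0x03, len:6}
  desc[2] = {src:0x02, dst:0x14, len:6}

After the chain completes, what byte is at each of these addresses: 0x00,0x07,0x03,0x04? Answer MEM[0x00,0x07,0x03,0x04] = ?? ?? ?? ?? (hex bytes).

MEM[0x00,0x07,0x03,0x04] = ed 05 5b 2d

#0 dst[0x0e+2] := {0x05,0xeb}
#1 dst[0x03+6] := {0x5b,0x2d,0xd3,0x36,0x05,0xeb}
#2 dst[0x14+6] := {0x57,0x5b,0x2d,0xd3,0x36,0x05}
query mem[0x00]=0xed, mem[0x07]=0x05, mem[0x03]=0x5b, mem[0x04]=0x2d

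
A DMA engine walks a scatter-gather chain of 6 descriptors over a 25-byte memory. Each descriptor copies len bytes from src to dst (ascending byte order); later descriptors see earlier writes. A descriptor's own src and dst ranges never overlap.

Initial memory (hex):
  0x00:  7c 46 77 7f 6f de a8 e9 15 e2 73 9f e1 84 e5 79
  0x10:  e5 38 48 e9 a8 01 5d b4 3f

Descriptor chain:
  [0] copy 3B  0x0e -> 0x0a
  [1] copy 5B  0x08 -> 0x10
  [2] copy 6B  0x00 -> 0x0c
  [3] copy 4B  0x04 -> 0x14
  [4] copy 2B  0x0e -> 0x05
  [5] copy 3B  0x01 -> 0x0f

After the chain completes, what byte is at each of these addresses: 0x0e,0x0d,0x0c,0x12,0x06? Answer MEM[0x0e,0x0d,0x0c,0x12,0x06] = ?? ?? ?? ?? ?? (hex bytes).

MEM[0x0e,0x0d,0x0c,0x12,0x06] = 77 46 7c e5 7f

D0: mem[0x0a..0x0c] <- [e5 79 e5]
D1: mem[0x10..0x14] <- [15 e2 e5 79 e5]
D2: mem[0x0c..0x11] <- [7c 46 77 7f 6f de]
D3: mem[0x14..0x17] <- [6f de a8 e9]
D4: mem[0x05..0x06] <- [77 7f]
D5: mem[0x0f..0x11] <- [46 77 7f]
query mem[0x0e]=0x77, mem[0x0d]=0x46, mem[0x0c]=0x7c, mem[0x12]=0xe5, mem[0x06]=0x7f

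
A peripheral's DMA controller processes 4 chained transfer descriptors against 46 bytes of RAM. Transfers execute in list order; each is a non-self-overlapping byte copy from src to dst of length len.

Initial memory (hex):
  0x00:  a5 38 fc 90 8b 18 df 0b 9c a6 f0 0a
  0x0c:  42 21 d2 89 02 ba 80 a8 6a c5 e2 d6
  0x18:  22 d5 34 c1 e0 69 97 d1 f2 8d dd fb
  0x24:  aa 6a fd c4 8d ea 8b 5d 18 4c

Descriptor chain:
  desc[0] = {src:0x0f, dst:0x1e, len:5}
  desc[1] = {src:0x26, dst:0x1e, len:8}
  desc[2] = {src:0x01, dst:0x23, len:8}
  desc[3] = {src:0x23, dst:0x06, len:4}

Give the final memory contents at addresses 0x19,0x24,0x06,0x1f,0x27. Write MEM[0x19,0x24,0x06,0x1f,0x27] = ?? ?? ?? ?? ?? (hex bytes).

#0 dst[0x1e+5] := {0x89,0x02,0xba,0x80,0xa8}
#1 dst[0x1e+8] := {0xfd,0xc4,0x8d,0xea,0x8b,0x5d,0x18,0x4c}
#2 dst[0x23+8] := {0x38,0xfc,0x90,0x8b,0x18,0xdf,0x0b,0x9c}
#3 dst[0x06+4] := {0x38,0xfc,0x90,0x8b}
query mem[0x19]=0xd5, mem[0x24]=0xfc, mem[0x06]=0x38, mem[0x1f]=0xc4, mem[0x27]=0x18

MEM[0x19,0x24,0x06,0x1f,0x27] = d5 fc 38 c4 18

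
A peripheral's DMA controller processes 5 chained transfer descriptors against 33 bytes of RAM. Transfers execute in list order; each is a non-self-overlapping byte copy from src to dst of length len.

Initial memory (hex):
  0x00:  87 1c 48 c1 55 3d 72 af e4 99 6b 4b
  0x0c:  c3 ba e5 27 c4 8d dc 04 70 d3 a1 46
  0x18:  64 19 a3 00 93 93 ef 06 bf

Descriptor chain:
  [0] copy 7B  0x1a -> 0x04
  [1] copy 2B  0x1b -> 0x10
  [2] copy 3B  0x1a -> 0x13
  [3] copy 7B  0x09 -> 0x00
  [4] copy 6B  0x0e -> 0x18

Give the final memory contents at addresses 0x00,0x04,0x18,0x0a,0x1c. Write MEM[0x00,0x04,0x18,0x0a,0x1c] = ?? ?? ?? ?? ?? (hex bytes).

MEM[0x00,0x04,0x18,0x0a,0x1c] = 06 ba e5 bf dc

D0: mem[0x04..0x0a] <- [a3 00 93 93 ef 06 bf]
D1: mem[0x10..0x11] <- [00 93]
D2: mem[0x13..0x15] <- [a3 00 93]
D3: mem[0x00..0x06] <- [06 bf 4b c3 ba e5 27]
D4: mem[0x18..0x1d] <- [e5 27 00 93 dc a3]
query mem[0x00]=0x06, mem[0x04]=0xba, mem[0x18]=0xe5, mem[0x0a]=0xbf, mem[0x1c]=0xdc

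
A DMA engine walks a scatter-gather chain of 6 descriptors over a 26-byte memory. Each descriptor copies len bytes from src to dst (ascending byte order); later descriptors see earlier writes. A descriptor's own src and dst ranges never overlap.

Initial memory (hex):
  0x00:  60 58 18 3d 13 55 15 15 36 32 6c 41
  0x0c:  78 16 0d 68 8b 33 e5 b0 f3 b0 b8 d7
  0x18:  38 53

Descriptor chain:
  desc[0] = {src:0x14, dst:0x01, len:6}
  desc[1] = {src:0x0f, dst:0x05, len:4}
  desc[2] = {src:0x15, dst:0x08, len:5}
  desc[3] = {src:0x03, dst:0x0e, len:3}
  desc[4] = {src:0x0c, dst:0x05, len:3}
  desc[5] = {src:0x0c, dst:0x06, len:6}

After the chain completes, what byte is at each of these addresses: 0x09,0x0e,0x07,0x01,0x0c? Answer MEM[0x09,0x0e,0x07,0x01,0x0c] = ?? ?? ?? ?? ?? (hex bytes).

D0: mem[0x01..0x06] <- [f3 b0 b8 d7 38 53]
D1: mem[0x05..0x08] <- [68 8b 33 e5]
D2: mem[0x08..0x0c] <- [b0 b8 d7 38 53]
D3: mem[0x0e..0x10] <- [b8 d7 68]
D4: mem[0x05..0x07] <- [53 16 b8]
D5: mem[0x06..0x0b] <- [53 16 b8 d7 68 33]
query mem[0x09]=0xd7, mem[0x0e]=0xb8, mem[0x07]=0x16, mem[0x01]=0xf3, mem[0x0c]=0x53

MEM[0x09,0x0e,0x07,0x01,0x0c] = d7 b8 16 f3 53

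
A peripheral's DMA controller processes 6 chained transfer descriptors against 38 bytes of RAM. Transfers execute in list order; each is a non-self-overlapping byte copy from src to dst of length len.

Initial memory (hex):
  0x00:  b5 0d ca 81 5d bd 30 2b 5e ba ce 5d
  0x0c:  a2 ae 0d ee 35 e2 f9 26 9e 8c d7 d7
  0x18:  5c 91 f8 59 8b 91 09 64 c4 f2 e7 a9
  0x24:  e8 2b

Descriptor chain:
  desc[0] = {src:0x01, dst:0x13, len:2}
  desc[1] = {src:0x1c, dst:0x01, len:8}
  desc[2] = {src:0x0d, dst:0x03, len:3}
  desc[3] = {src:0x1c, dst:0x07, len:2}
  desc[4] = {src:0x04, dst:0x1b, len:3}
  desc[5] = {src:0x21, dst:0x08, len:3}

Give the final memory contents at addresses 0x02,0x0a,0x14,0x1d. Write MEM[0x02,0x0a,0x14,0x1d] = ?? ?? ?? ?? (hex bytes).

MEM[0x02,0x0a,0x14,0x1d] = 91 a9 ca f2

D0: mem[0x13..0x14] <- [0d ca]
D1: mem[0x01..0x08] <- [8b 91 09 64 c4 f2 e7 a9]
D2: mem[0x03..0x05] <- [ae 0d ee]
D3: mem[0x07..0x08] <- [8b 91]
D4: mem[0x1b..0x1d] <- [0d ee f2]
D5: mem[0x08..0x0a] <- [f2 e7 a9]
query mem[0x02]=0x91, mem[0x0a]=0xa9, mem[0x14]=0xca, mem[0x1d]=0xf2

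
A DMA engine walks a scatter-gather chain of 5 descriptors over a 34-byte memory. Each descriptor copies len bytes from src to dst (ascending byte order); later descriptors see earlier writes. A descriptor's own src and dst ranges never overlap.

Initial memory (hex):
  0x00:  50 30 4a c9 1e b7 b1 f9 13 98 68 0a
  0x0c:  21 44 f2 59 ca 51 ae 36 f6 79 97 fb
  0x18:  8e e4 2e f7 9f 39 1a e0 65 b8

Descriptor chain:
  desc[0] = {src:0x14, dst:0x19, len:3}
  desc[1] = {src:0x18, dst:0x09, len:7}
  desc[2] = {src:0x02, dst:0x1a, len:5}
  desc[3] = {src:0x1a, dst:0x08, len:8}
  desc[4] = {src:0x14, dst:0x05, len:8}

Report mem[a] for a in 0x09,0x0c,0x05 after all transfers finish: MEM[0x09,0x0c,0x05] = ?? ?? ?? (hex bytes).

MEM[0x09,0x0c,0x05] = 8e c9 f6

[0] 0x14->0x19 len=3 : f6 79 97
[1] 0x18->0x09 len=7 : 8e f6 79 97 9f 39 1a
[2] 0x02->0x1a len=5 : 4a c9 1e b7 b1
[3] 0x1a->0x08 len=8 : 4a c9 1e b7 b1 e0 65 b8
[4] 0x14->0x05 len=8 : f6 79 97 fb 8e f6 4a c9
query mem[0x09]=0x8e, mem[0x0c]=0xc9, mem[0x05]=0xf6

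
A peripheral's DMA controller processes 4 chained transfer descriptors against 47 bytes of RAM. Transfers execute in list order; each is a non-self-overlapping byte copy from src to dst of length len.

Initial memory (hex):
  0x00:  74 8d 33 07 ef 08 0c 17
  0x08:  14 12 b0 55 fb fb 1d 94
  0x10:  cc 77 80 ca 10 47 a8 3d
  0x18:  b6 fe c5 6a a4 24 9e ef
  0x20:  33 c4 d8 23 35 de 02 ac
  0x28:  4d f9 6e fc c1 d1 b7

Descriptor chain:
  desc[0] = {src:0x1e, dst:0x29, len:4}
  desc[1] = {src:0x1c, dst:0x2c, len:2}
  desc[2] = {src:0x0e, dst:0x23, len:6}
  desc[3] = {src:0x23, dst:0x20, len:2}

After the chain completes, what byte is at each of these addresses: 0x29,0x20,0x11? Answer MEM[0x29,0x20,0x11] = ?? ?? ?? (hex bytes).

[0] 0x1e->0x29 len=4 : 9e ef 33 c4
[1] 0x1c->0x2c len=2 : a4 24
[2] 0x0e->0x23 len=6 : 1d 94 cc 77 80 ca
[3] 0x23->0x20 len=2 : 1d 94
query mem[0x29]=0x9e, mem[0x20]=0x1d, mem[0x11]=0x77

MEM[0x29,0x20,0x11] = 9e 1d 77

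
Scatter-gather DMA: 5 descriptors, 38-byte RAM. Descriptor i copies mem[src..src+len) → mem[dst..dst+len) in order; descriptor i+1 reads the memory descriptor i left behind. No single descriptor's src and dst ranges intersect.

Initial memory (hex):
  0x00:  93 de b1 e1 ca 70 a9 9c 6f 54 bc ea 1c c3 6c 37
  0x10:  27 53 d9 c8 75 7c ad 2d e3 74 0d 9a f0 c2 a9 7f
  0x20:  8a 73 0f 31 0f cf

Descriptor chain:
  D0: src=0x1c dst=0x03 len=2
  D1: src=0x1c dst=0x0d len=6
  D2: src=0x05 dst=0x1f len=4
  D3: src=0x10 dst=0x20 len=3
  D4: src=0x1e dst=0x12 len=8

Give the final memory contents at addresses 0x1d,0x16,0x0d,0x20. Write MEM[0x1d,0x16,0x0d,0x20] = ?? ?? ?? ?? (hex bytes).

[0] 0x1c->0x03 len=2 : f0 c2
[1] 0x1c->0x0d len=6 : f0 c2 a9 7f 8a 73
[2] 0x05->0x1f len=4 : 70 a9 9c 6f
[3] 0x10->0x20 len=3 : 7f 8a 73
[4] 0x1e->0x12 len=8 : a9 70 7f 8a 73 31 0f cf
query mem[0x1d]=0xc2, mem[0x16]=0x73, mem[0x0d]=0xf0, mem[0x20]=0x7f

MEM[0x1d,0x16,0x0d,0x20] = c2 73 f0 7f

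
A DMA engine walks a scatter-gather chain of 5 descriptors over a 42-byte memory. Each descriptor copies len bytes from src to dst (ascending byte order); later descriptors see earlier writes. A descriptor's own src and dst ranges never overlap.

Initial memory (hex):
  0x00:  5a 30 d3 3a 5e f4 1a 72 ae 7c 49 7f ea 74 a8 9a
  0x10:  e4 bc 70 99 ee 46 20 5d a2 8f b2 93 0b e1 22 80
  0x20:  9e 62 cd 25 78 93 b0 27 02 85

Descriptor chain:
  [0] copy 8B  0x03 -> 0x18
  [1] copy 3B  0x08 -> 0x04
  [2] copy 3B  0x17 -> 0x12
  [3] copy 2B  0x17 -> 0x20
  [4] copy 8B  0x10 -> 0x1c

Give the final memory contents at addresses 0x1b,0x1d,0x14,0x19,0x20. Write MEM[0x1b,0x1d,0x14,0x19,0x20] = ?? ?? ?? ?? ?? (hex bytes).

#0 dst[0x18+8] := {0x3a,0x5e,0xf4,0x1a,0x72,0xae,0x7c,0x49}
#1 dst[0x04+3] := {0xae,0x7c,0x49}
#2 dst[0x12+3] := {0x5d,0x3a,0x5e}
#3 dst[0x20+2] := {0x5d,0x3a}
#4 dst[0x1c+8] := {0xe4,0xbc,0x5d,0x3a,0x5e,0x46,0x20,0x5d}
query mem[0x1b]=0x1a, mem[0x1d]=0xbc, mem[0x14]=0x5e, mem[0x19]=0x5e, mem[0x20]=0x5e

MEM[0x1b,0x1d,0x14,0x19,0x20] = 1a bc 5e 5e 5e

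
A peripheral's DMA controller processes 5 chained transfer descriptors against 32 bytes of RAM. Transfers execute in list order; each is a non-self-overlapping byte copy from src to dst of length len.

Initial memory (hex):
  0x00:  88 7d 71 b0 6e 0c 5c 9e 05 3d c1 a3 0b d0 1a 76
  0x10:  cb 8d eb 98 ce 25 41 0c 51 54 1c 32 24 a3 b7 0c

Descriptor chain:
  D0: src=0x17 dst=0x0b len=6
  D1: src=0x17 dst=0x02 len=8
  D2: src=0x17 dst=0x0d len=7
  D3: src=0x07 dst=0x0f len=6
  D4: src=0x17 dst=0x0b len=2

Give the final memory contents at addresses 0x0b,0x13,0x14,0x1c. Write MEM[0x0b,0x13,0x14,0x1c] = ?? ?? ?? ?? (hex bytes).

D0: mem[0x0b..0x10] <- [0c 51 54 1c 32 24]
D1: mem[0x02..0x09] <- [0c 51 54 1c 32 24 a3 b7]
D2: mem[0x0d..0x13] <- [0c 51 54 1c 32 24 a3]
D3: mem[0x0f..0x14] <- [24 a3 b7 c1 0c 51]
D4: mem[0x0b..0x0c] <- [0c 51]
query mem[0x0b]=0x0c, mem[0x13]=0x0c, mem[0x14]=0x51, mem[0x1c]=0x24

MEM[0x0b,0x13,0x14,0x1c] = 0c 0c 51 24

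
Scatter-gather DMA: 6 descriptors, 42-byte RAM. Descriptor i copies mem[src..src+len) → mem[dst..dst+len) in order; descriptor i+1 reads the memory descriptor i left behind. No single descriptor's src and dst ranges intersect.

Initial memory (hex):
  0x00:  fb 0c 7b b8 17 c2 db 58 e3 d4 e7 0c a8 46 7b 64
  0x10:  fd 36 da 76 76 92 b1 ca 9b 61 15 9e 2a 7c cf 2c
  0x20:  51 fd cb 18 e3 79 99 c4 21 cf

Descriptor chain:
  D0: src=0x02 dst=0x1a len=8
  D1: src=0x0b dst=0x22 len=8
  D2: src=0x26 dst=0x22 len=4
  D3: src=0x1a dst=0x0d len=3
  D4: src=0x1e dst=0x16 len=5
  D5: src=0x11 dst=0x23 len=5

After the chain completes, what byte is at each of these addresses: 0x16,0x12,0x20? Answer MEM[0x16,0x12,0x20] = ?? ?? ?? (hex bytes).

MEM[0x16,0x12,0x20] = db da e3

#0 dst[0x1a+8] := {0x7b,0xb8,0x17,0xc2,0xdb,0x58,0xe3,0xd4}
#1 dst[0x22+8] := {0x0c,0xa8,0x46,0x7b,0x64,0xfd,0x36,0xda}
#2 dst[0x22+4] := {0x64,0xfd,0x36,0xda}
#3 dst[0x0d+3] := {0x7b,0xb8,0x17}
#4 dst[0x16+5] := {0xdb,0x58,0xe3,0xd4,0x64}
#5 dst[0x23+5] := {0x36,0xda,0x76,0x76,0x92}
query mem[0x16]=0xdb, mem[0x12]=0xda, mem[0x20]=0xe3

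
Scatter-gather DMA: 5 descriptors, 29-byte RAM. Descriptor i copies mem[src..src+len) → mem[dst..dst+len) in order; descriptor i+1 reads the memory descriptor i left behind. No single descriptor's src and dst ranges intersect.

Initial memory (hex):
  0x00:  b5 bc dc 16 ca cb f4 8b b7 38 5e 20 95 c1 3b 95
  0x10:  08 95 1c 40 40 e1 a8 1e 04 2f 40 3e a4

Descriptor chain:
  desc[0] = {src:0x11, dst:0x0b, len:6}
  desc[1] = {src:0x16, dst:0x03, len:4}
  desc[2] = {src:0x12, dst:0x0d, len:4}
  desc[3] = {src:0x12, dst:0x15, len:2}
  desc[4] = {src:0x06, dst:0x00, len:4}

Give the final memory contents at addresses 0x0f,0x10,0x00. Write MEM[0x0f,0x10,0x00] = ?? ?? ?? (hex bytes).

  after D0: wrote 6B at 0x0b = 951c4040e1a8
  after D1: wrote 4B at 0x03 = a81e042f
  after D2: wrote 4B at 0x0d = 1c4040e1
  after D3: wrote 2B at 0x15 = 1c40
  after D4: wrote 4B at 0x00 = 2f8bb738
query mem[0x0f]=0x40, mem[0x10]=0xe1, mem[0x00]=0x2f

MEM[0x0f,0x10,0x00] = 40 e1 2f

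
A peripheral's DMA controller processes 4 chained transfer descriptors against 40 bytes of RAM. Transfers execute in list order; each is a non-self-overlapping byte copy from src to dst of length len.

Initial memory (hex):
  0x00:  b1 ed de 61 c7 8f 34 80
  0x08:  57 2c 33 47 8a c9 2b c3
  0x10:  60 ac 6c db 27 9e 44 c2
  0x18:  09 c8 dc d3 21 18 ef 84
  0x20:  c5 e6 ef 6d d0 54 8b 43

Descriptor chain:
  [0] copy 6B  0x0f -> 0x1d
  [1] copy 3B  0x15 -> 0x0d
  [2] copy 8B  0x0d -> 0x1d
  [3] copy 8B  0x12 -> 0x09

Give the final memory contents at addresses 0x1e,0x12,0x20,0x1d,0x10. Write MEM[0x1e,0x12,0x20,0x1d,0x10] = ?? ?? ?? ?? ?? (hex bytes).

MEM[0x1e,0x12,0x20,0x1d,0x10] = 44 6c 60 9e c8

#0 dst[0x1d+6] := {0xc3,0x60,0xac,0x6c,0xdb,0x27}
#1 dst[0x0d+3] := {0x9e,0x44,0xc2}
#2 dst[0x1d+8] := {0x9e,0x44,0xc2,0x60,0xac,0x6c,0xdb,0x27}
#3 dst[0x09+8] := {0x6c,0xdb,0x27,0x9e,0x44,0xc2,0x09,0xc8}
query mem[0x1e]=0x44, mem[0x12]=0x6c, mem[0x20]=0x60, mem[0x1d]=0x9e, mem[0x10]=0xc8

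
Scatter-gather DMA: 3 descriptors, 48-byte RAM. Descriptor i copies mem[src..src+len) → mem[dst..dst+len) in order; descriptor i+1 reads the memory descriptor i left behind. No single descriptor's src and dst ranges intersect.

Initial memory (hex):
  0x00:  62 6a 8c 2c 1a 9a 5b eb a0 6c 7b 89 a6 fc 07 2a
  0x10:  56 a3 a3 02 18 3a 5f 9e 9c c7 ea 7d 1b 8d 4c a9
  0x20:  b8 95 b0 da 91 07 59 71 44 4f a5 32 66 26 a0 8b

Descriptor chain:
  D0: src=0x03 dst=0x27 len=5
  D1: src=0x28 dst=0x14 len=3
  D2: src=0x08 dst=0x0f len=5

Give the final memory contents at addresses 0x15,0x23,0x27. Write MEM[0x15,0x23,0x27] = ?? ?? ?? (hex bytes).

[0] 0x03->0x27 len=5 : 2c 1a 9a 5b eb
[1] 0x28->0x14 len=3 : 1a 9a 5b
[2] 0x08->0x0f len=5 : a0 6c 7b 89 a6
query mem[0x15]=0x9a, mem[0x23]=0xda, mem[0x27]=0x2c

MEM[0x15,0x23,0x27] = 9a da 2c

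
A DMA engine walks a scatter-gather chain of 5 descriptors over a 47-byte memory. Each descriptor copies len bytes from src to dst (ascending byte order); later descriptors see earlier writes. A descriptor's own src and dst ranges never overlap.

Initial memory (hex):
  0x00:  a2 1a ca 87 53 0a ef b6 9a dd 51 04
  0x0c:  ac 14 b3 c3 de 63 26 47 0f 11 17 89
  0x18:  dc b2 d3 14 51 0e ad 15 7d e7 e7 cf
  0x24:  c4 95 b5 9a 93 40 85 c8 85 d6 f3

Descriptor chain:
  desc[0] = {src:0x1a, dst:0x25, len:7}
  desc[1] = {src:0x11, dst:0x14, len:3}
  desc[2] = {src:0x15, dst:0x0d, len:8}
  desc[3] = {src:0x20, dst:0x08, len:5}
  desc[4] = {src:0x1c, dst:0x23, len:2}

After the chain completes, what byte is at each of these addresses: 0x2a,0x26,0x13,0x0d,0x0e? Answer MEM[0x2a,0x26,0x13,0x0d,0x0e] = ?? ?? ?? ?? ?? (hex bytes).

MEM[0x2a,0x26,0x13,0x0d,0x0e] = 15 14 14 26 47

[0] 0x1a->0x25 len=7 : d3 14 51 0e ad 15 7d
[1] 0x11->0x14 len=3 : 63 26 47
[2] 0x15->0x0d len=8 : 26 47 89 dc b2 d3 14 51
[3] 0x20->0x08 len=5 : 7d e7 e7 cf c4
[4] 0x1c->0x23 len=2 : 51 0e
query mem[0x2a]=0x15, mem[0x26]=0x14, mem[0x13]=0x14, mem[0x0d]=0x26, mem[0x0e]=0x47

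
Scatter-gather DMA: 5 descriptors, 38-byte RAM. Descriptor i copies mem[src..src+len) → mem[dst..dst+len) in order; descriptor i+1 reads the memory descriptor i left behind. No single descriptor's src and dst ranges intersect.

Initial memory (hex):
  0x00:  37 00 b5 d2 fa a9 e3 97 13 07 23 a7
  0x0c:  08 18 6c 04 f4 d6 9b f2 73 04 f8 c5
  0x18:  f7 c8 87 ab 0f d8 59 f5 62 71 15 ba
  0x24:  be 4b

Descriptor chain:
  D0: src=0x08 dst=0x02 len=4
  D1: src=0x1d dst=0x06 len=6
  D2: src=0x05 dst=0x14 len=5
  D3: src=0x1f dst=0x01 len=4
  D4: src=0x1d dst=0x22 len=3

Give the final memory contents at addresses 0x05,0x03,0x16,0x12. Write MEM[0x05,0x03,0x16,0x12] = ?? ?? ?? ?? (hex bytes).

D0: mem[0x02..0x05] <- [13 07 23 a7]
D1: mem[0x06..0x0b] <- [d8 59 f5 62 71 15]
D2: mem[0x14..0x18] <- [a7 d8 59 f5 62]
D3: mem[0x01..0x04] <- [f5 62 71 15]
D4: mem[0x22..0x24] <- [d8 59 f5]
query mem[0x05]=0xa7, mem[0x03]=0x71, mem[0x16]=0x59, mem[0x12]=0x9b

MEM[0x05,0x03,0x16,0x12] = a7 71 59 9b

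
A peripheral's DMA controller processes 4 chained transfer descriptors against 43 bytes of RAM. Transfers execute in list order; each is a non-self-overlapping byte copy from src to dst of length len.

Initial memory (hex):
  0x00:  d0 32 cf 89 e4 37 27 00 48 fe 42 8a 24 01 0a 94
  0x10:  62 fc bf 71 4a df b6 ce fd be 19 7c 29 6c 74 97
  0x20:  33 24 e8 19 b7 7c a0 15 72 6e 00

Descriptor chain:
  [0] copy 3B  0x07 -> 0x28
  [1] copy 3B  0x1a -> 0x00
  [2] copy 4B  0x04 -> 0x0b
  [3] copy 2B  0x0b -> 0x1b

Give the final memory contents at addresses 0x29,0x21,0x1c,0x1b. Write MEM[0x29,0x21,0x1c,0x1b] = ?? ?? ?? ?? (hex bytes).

MEM[0x29,0x21,0x1c,0x1b] = 48 24 37 e4

#0 dst[0x28+3] := {0x00,0x48,0xfe}
#1 dst[0x00+3] := {0x19,0x7c,0x29}
#2 dst[0x0b+4] := {0xe4,0x37,0x27,0x00}
#3 dst[0x1b+2] := {0xe4,0x37}
query mem[0x29]=0x48, mem[0x21]=0x24, mem[0x1c]=0x37, mem[0x1b]=0xe4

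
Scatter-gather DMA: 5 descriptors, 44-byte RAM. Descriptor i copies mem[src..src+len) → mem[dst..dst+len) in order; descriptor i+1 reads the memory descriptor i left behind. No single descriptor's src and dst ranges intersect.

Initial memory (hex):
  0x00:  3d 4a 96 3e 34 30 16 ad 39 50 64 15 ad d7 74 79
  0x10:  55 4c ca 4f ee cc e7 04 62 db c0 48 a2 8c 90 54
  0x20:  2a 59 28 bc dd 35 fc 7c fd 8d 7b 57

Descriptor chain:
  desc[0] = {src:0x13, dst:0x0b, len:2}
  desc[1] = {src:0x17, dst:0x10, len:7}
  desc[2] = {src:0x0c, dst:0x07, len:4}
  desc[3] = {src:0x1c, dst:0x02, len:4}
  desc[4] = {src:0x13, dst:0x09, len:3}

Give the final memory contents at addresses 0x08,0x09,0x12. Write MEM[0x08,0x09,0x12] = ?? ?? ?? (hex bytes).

D0: mem[0x0b..0x0c] <- [4f ee]
D1: mem[0x10..0x16] <- [04 62 db c0 48 a2 8c]
D2: mem[0x07..0x0a] <- [ee d7 74 79]
D3: mem[0x02..0x05] <- [a2 8c 90 54]
D4: mem[0x09..0x0b] <- [c0 48 a2]
query mem[0x08]=0xd7, mem[0x09]=0xc0, mem[0x12]=0xdb

MEM[0x08,0x09,0x12] = d7 c0 db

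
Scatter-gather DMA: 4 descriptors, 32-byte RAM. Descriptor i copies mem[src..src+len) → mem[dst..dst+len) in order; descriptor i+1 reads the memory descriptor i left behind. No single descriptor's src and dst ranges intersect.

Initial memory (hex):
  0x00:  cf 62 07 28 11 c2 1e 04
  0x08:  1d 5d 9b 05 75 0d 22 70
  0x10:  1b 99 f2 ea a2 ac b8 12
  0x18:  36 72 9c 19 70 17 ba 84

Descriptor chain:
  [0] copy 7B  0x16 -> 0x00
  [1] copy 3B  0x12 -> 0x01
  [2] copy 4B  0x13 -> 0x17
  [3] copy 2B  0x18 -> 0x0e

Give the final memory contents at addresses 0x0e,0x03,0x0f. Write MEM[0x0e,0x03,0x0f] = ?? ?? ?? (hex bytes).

[0] 0x16->0x00 len=7 : b8 12 36 72 9c 19 70
[1] 0x12->0x01 len=3 : f2 ea a2
[2] 0x13->0x17 len=4 : ea a2 ac b8
[3] 0x18->0x0e len=2 : a2 ac
query mem[0x0e]=0xa2, mem[0x03]=0xa2, mem[0x0f]=0xac

MEM[0x0e,0x03,0x0f] = a2 a2 ac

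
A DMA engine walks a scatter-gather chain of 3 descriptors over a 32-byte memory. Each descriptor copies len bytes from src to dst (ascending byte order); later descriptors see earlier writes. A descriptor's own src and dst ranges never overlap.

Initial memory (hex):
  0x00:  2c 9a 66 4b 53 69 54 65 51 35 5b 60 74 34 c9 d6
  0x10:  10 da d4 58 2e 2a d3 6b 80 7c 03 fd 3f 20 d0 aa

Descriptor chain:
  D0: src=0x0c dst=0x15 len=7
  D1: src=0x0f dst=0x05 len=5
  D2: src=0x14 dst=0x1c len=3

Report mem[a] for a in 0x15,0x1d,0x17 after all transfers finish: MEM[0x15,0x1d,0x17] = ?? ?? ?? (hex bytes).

D0: mem[0x15..0x1b] <- [74 34 c9 d6 10 da d4]
D1: mem[0x05..0x09] <- [d6 10 da d4 58]
D2: mem[0x1c..0x1e] <- [2e 74 34]
query mem[0x15]=0x74, mem[0x1d]=0x74, mem[0x17]=0xc9

MEM[0x15,0x1d,0x17] = 74 74 c9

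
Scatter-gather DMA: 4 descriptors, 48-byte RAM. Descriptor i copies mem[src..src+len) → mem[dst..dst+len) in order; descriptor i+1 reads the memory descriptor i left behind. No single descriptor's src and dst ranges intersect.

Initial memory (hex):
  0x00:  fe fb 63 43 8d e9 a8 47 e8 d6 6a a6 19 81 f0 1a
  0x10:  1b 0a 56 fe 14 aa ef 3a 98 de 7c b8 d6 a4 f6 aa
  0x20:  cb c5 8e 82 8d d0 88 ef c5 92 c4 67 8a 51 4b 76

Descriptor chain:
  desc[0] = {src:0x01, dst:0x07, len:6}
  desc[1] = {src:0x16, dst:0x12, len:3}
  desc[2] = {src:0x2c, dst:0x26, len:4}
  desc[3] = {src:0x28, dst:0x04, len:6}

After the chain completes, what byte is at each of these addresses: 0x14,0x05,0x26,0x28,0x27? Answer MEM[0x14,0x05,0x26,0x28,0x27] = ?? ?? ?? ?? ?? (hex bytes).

  after D0: wrote 6B at 0x07 = fb63438de9a8
  after D1: wrote 3B at 0x12 = ef3a98
  after D2: wrote 4B at 0x26 = 8a514b76
  after D3: wrote 6B at 0x04 = 4b76c4678a51
query mem[0x14]=0x98, mem[0x05]=0x76, mem[0x26]=0x8a, mem[0x28]=0x4b, mem[0x27]=0x51

MEM[0x14,0x05,0x26,0x28,0x27] = 98 76 8a 4b 51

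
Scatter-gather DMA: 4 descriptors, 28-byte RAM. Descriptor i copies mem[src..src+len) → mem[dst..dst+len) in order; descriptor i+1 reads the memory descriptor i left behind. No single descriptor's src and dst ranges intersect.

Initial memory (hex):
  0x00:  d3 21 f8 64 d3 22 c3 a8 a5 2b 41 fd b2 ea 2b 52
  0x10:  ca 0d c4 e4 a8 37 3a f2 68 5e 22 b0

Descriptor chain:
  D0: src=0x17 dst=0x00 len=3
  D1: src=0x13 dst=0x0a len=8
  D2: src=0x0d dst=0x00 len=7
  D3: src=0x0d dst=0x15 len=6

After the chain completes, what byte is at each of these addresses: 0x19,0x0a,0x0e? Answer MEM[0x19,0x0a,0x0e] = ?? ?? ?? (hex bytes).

#0 dst[0x00+3] := {0xf2,0x68,0x5e}
#1 dst[0x0a+8] := {0xe4,0xa8,0x37,0x3a,0xf2,0x68,0x5e,0x22}
#2 dst[0x00+7] := {0x3a,0xf2,0x68,0x5e,0x22,0xc4,0xe4}
#3 dst[0x15+6] := {0x3a,0xf2,0x68,0x5e,0x22,0xc4}
query mem[0x19]=0x22, mem[0x0a]=0xe4, mem[0x0e]=0xf2

MEM[0x19,0x0a,0x0e] = 22 e4 f2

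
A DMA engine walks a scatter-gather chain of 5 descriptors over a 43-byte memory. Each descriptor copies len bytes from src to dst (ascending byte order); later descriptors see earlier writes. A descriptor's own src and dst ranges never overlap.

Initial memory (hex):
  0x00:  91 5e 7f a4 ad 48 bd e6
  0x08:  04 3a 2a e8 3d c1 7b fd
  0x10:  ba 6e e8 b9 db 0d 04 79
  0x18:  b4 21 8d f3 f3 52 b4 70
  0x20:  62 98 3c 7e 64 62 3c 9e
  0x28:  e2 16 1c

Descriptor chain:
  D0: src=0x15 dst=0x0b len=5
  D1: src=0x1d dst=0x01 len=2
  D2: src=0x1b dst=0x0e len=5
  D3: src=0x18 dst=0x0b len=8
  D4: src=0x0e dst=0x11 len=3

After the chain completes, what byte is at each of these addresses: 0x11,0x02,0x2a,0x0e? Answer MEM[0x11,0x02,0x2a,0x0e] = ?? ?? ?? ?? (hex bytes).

MEM[0x11,0x02,0x2a,0x0e] = f3 b4 1c f3

  after D0: wrote 5B at 0x0b = 0d0479b421
  after D1: wrote 2B at 0x01 = 52b4
  after D2: wrote 5B at 0x0e = f3f352b470
  after D3: wrote 8B at 0x0b = b4218df3f352b470
  after D4: wrote 3B at 0x11 = f3f352
query mem[0x11]=0xf3, mem[0x02]=0xb4, mem[0x2a]=0x1c, mem[0x0e]=0xf3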